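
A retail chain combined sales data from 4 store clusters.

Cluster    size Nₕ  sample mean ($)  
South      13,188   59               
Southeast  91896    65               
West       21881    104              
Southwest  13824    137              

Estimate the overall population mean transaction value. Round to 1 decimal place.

x̄_st = (Σ Nₕx̄ₕ) / (Σ Nₕ) = (13188·59 + 91896·65 + 21881·104 + 13824·137) / 140789
= 10920844 / 140789 = 77.569... → 77.6.

77.6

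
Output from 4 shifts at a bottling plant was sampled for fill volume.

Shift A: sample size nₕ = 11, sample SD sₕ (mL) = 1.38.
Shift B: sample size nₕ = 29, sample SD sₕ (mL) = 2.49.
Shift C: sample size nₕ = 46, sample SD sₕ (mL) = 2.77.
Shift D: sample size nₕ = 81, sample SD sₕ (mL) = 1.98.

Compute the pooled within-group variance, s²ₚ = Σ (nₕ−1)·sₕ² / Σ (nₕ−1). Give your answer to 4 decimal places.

5.2243

A: (11−1)·1.38² = 10·1.9044 = 19.044
B: (29−1)·2.49² = 28·6.2001 = 173.6028
C: (46−1)·2.77² = 45·7.6729 = 345.2805
D: (81−1)·1.98² = 80·3.9204 = 313.632
Numerator = 851.5593; denominator = Σ(nₕ−1) = 163.
s²ₚ = 851.5593/163 = 5.224290... → 5.2243.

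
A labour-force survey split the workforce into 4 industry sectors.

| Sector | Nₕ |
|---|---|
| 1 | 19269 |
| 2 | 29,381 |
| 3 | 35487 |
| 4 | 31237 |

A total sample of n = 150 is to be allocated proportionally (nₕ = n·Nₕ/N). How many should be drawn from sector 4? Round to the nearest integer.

41

N = 19269 + 29381 + 35487 + 31237 = 115374.
n_4 = 150·31237/115374 = 40.612... → 41.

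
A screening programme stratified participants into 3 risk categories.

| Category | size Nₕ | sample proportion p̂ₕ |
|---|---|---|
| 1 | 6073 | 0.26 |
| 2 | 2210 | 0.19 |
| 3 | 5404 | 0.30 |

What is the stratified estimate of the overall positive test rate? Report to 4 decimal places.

N = 6073 + 2210 + 5404 = 13687.
Overall proportion = Σ (Nₕ/N)·p̂ₕ.
Σ Nₕp̂ₕ = 1578.98 + 419.9 + 1621.2 = 3620.08.
3620.08 / 13687 = 0.264490... → 0.2645.

0.2645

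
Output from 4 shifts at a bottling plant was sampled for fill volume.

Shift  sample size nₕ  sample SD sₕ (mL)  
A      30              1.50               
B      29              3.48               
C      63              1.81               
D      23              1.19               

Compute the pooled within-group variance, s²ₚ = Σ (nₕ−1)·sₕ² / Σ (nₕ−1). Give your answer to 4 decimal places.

A: (30−1)·1.50² = 29·2.25 = 65.25
B: (29−1)·3.48² = 28·12.1104 = 339.0912
C: (63−1)·1.81² = 62·3.2761 = 203.1182
D: (23−1)·1.19² = 22·1.4161 = 31.1542
Numerator = 638.6136; denominator = Σ(nₕ−1) = 141.
s²ₚ = 638.6136/141 = 4.529174... → 4.5292.

4.5292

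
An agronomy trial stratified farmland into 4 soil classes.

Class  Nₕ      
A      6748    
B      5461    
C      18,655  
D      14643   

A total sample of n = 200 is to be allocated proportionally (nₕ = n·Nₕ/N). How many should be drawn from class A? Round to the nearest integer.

Share of class A = 6748/45507 = 0.14828.
Allocate 200 × 0.14828 = 29.657... → 30.

30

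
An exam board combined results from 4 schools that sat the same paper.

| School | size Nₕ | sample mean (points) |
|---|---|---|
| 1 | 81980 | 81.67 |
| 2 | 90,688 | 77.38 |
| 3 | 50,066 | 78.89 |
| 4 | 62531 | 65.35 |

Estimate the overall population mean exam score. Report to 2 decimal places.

N = 81980 + 90688 + 50066 + 62531 = 285265.
Weight each subgroup mean by Nₕ/N and sum.
Σ Nₕx̄ₕ = 81980·81.67 + 90688·77.38 + 50066·78.89 + 62531·65.35 = 6695306.6 + 7017437.44 + 3949706.74 + 4086400.85 = 21748851.63.
Divide by N: 21748851.63 / 285265 = 76.2409... → 76.24.

76.24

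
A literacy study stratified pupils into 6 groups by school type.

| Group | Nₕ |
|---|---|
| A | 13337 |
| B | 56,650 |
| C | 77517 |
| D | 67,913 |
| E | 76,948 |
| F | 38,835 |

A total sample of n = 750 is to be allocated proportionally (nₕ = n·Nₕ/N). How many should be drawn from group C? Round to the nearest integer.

Share of group C = 77517/331200 = 0.23405.
Allocate 750 × 0.23405 = 175.537... → 176.

176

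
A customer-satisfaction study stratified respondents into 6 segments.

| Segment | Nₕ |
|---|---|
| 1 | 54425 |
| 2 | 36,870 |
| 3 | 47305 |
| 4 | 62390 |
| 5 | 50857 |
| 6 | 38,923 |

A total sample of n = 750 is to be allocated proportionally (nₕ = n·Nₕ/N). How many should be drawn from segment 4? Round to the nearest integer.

161

N = 54425 + 36870 + 47305 + 62390 + 50857 + 38923 = 290770.
n_4 = 750·62390/290770 = 160.926... → 161.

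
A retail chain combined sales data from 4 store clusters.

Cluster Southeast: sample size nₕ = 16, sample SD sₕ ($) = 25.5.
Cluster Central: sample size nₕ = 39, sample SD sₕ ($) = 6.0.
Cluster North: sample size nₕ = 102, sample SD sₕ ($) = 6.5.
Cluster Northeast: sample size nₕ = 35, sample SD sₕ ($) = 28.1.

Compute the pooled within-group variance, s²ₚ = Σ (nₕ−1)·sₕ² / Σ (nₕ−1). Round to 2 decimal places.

224.66

Southeast: (16−1)·25.5² = 15·650.25 = 9753.75
Central: (39−1)·6.0² = 38·36 = 1368
North: (102−1)·6.5² = 101·42.25 = 4267.25
Northeast: (35−1)·28.1² = 34·789.61 = 26846.74
Numerator = 42235.74; denominator = Σ(nₕ−1) = 188.
s²ₚ = 42235.74/188 = 224.6582... → 224.66.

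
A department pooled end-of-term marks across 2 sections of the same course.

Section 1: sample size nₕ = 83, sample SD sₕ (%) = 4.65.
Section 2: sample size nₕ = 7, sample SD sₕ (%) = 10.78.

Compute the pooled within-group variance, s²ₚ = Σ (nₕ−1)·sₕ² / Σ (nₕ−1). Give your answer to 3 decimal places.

28.072

Degrees of freedom: 82 + 6 = 88.
Σ(nₕ−1)sₕ² = 82·21.6225 + 6·116.2084 = 2470.2954.
s²ₚ = 2470.2954 / 88 = 28.07154... → 28.072.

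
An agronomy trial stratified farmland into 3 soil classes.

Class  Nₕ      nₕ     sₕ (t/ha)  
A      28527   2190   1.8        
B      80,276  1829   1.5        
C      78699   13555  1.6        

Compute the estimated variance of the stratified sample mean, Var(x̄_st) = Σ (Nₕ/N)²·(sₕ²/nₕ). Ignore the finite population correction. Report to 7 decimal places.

N = 187502. Term for each stratum: Wₕ²sₕ²/nₕ.
Var(x̄_st) = 0.0000342453 + 0.0002254906 + 0.0000332711 = 0.0002930070 → 0.0002930.

0.0002930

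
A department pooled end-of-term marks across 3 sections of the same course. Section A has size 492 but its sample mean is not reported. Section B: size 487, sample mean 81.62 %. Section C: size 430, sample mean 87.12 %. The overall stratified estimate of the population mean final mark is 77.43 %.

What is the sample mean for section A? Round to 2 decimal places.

64.81

Σ Nₕx̄ₕ = N·μ, so 492·x̄_A = 1409·77.43 − (487·81.62 + 430·87.12).
= 109098.87 − 77210.54 = 31888.33.
x̄_A = 31888.33 / 492 = 64.8137... → 64.81.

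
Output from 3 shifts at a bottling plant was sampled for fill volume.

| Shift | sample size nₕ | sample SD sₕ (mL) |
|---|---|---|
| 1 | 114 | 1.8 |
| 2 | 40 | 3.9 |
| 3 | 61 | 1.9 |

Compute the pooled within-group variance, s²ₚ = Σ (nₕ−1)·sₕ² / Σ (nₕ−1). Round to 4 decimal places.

5.5467

Degrees of freedom: 113 + 39 + 60 = 212.
Σ(nₕ−1)sₕ² = 113·3.24 + 39·15.21 + 60·3.61 = 1175.91.
s²ₚ = 1175.91 / 212 = 5.546745... → 5.5467.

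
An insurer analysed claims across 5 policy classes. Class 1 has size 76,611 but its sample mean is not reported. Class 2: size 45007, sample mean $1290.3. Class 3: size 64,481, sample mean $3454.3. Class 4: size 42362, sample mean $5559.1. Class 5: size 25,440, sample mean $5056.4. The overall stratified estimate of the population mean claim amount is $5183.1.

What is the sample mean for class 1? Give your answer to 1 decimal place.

N = 76611 + 45007 + 64481 + 42362 + 25440 = 253901.
Overall total = μ·N = 5183.1·253901 = 1315994273.1.
Subtract the known strata: 45007·1290.3 + 64481·3454.3 + 42362·5559.1 + 25440·5056.4 = 644938660.6.
Remaining total for class 1: 1315994273.1 − 644938660.6 = 671055612.5.
Divide by its size: 671055612.5 / 76611 = 8759.259... → 8759.3.

8759.3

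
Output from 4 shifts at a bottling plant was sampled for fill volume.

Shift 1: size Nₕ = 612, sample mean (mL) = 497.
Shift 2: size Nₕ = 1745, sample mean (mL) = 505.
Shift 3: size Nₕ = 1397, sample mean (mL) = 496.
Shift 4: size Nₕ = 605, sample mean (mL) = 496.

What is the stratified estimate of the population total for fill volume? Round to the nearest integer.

Estimate total by summing Nₕ·x̄ₕ over strata.
612·497 + 1745·505 + 1397·496 + 605·496 = 304164 + 881225 + 692912 + 300080 = 2178381.

2178381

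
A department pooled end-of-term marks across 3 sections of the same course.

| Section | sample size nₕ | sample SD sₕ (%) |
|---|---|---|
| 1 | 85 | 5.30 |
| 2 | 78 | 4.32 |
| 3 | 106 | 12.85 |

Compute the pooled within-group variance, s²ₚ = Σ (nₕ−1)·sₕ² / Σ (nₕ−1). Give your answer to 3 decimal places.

79.453

1: (85−1)·5.30² = 84·28.09 = 2359.56
2: (78−1)·4.32² = 77·18.6624 = 1437.0048
3: (106−1)·12.85² = 105·165.1225 = 17337.8625
Numerator = 21134.4273; denominator = Σ(nₕ−1) = 266.
s²ₚ = 21134.4273/266 = 79.45273... → 79.453.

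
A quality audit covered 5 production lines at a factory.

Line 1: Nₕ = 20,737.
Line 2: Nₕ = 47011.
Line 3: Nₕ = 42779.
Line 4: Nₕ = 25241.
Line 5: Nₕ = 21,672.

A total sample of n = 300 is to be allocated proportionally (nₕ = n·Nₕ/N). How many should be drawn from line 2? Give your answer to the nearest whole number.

N = 20737 + 47011 + 42779 + 25241 + 21672 = 157440.
n_2 = 300·47011/157440 = 89.579... → 90.

90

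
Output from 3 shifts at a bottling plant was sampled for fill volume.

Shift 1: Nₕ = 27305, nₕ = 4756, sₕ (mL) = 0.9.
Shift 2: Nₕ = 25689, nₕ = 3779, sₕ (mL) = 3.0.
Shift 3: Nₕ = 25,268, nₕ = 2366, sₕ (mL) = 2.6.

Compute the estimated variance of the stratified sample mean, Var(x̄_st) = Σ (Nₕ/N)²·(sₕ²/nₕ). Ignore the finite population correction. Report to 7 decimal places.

N = 78262; Wₕ = Nₕ/N.
shift 1: (27305/78262)²·0.9²/4756 = 0.0000207313
shift 2: (25689/78262)²·3.0²/3779 = 0.0002566009
shift 3: (25268/78262)²·2.6²/2366 = 0.0002978323
Sum = 0.0005751644 → 0.0005752.

0.0005752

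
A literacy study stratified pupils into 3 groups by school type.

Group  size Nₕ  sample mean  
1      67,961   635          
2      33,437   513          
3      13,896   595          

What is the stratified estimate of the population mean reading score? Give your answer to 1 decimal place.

594.8

N = 115294; weights Wₕ = Nₕ/N = (0.5895, 0.2900, 0.1205).
x̄_st = Σ Wₕ·x̄ₕ = 0.5895·635 + 0.2900·513 + 0.1205·595 ≈ 594.797...
→ 594.8.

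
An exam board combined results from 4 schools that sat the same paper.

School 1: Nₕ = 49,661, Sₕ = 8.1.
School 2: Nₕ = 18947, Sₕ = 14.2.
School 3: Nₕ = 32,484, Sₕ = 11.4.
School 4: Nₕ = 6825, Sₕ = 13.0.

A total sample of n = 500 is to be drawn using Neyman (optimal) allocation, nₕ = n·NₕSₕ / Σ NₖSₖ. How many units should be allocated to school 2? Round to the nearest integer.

Σ NₕSₕ = 49661·8.1 + 18947·14.2 + 32484·11.4 + 6825·13.0 = 1130344.1.
Share for 2: 269047.4/1130344.1 = 0.23802.
n_2 = 500 × 0.23802 = 119.011... → 119.

119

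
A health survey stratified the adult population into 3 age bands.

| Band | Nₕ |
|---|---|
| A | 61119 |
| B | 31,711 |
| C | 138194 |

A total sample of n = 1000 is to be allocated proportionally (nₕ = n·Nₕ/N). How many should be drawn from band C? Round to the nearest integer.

598

N = 61119 + 31711 + 138194 = 231024.
n_C = 1000·138194/231024 = 598.180... → 598.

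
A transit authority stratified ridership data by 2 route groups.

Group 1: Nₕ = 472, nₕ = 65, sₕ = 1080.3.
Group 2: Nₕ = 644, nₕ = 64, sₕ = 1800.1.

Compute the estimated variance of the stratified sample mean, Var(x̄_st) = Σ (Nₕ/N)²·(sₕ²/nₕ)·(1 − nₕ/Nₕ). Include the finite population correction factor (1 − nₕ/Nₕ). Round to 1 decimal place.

17953.8

N = 1116; Wₕ = Nₕ/N.
group 1: (472/1116)²·1080.3²/65·(1 − 65/472) = 2769.3855
group 2: (644/1116)²·1800.1²/64·(1 − 64/644) = 15184.4394
Sum = 17953.8249 → 17953.8.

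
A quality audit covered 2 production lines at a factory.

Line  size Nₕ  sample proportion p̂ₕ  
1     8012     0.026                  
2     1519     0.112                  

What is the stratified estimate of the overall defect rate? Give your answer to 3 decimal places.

0.040

Wₕ = Nₕ/N with N = 9531: 0.8406, 0.1594.
p̂_st = 0.8406·0.026 + 0.1594·0.112 ≈ 0.03971... → 0.040.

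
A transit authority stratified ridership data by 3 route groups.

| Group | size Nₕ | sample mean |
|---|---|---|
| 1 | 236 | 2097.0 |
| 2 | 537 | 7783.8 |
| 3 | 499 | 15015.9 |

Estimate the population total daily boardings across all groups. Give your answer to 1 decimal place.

1: 236·2097.0 = 494892
2: 537·7783.8 = 4179900.6
3: 499·15015.9 = 7492934.1
τ̂ = Σ Nₕx̄ₕ = 12167726.7.

12167726.7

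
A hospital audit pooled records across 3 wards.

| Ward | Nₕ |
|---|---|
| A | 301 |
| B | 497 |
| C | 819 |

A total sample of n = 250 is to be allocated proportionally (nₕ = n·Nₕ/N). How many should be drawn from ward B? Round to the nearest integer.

77

N = 301 + 497 + 819 = 1617.
n_B = 250·497/1617 = 76.840... → 77.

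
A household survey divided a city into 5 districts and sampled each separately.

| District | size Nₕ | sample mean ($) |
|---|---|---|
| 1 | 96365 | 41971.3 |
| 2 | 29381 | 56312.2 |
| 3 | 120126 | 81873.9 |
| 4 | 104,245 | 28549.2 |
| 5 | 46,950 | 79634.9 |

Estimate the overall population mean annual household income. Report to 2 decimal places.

56033.94

N = 96365 + 29381 + 120126 + 104245 + 46950 = 397067.
Weight each subgroup mean by Nₕ/N and sum.
Σ Nₕx̄ₕ = 96365·41971.3 + 29381·56312.2 + 120126·81873.9 + 104245·28549.2 + 46950·79634.9 = 4044564324.5 + 1654508748.2 + 9835184111.4 + 2976111354 + 3738858555 = 22249227093.1.
Divide by N: 22249227093.1 / 397067 = 56033.9366... → 56033.94.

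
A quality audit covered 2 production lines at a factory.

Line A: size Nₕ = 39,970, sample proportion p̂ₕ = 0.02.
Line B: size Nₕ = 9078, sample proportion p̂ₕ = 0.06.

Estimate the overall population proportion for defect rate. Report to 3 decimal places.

0.027

Wₕ = Nₕ/N with N = 49048: 0.8149, 0.1851.
p̂_st = 0.8149·0.02 + 0.1851·0.06 ≈ 0.02740... → 0.027.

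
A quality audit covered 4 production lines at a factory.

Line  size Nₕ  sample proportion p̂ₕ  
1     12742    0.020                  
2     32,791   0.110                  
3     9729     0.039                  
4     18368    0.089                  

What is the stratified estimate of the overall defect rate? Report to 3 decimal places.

N = 12742 + 32791 + 9729 + 18368 = 73630.
Overall proportion = Σ (Nₕ/N)·p̂ₕ.
Σ Nₕp̂ₕ = 254.84 + 3607.01 + 379.431 + 1634.752 = 5876.033.
5876.033 / 73630 = 0.07980... → 0.080.

0.080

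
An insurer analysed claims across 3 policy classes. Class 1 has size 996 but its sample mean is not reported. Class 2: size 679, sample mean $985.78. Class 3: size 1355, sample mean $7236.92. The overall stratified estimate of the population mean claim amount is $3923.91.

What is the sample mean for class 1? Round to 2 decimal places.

1419.76

Σ Nₕx̄ₕ = N·μ, so 996·x̄_1 = 3030·3923.91 − (679·985.78 + 1355·7236.92).
= 11889447.3 − 10475371.22 = 1414076.08.
x̄_1 = 1414076.08 / 996 = 1419.7551... → 1419.76.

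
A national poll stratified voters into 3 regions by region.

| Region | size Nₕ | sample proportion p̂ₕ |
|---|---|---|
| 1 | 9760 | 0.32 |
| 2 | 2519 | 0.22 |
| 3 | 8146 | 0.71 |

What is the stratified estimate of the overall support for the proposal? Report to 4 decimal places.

0.4632

Wₕ = Nₕ/N with N = 20425: 0.4778, 0.1233, 0.3988.
p̂_st = 0.4778·0.32 + 0.1233·0.22 + 0.3988·0.71 ≈ 0.463209... → 0.4632.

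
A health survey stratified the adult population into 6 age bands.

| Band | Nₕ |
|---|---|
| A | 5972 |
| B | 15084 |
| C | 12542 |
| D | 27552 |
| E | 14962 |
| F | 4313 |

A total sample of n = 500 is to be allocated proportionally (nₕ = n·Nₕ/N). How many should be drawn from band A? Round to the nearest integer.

37

N = 5972 + 15084 + 12542 + 27552 + 14962 + 4313 = 80425.
n_A = 500·5972/80425 = 37.128... → 37.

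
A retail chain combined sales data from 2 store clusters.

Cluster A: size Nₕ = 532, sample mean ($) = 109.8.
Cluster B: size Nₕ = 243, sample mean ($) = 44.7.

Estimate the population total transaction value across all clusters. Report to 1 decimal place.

A: 532·109.8 = 58413.6
B: 243·44.7 = 10862.1
τ̂ = Σ Nₕx̄ₕ = 69275.7.

69275.7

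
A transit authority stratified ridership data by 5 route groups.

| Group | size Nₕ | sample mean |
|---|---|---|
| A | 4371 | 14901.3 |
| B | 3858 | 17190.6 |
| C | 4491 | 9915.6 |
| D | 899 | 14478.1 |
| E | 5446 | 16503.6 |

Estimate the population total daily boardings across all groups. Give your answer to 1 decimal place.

278880294.2

Population total = Σ Nₕ·x̄ₕ (each stratum's size times its mean).
4371·14901.3 + 3858·17190.6 + 4491·9915.6 + 899·14478.1 + 5446·16503.6 = 65133582.3 + 66321334.8 + 44530959.6 + 13015811.9 + 89878605.6 = 278880294.2.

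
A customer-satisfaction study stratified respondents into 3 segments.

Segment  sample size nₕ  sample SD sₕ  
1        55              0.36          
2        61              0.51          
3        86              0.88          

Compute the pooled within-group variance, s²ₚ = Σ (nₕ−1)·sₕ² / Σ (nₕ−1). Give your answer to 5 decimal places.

Degrees of freedom: 54 + 60 + 85 = 199.
Σ(nₕ−1)sₕ² = 54·0.1296 + 60·0.2601 + 85·0.7744 = 88.4284.
s²ₚ = 88.4284 / 199 = 0.4443638... → 0.44436.

0.44436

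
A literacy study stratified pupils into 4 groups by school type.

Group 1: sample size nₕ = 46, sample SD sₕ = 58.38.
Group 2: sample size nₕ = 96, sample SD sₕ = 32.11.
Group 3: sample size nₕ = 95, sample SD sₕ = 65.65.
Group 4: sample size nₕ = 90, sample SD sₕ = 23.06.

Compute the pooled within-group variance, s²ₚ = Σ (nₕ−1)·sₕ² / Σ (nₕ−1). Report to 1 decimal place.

Degrees of freedom: 45 + 95 + 94 + 89 = 323.
Σ(nₕ−1)sₕ² = 45·3408.2244 + 95·1031.0521 + 94·4309.9225 + 89·531.7636 = 703779.7229.
s²ₚ = 703779.7229 / 323 = 2178.885... → 2178.9.

2178.9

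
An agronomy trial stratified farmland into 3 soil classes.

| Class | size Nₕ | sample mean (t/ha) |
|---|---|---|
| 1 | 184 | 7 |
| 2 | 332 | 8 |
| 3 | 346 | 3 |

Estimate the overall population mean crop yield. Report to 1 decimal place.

5.8

N = 862; weights Wₕ = Nₕ/N = (0.2135, 0.3852, 0.4014).
x̄_st = Σ Wₕ·x̄ₕ = 0.2135·7 + 0.3852·8 + 0.4014·3 ≈ 5.780...
→ 5.8.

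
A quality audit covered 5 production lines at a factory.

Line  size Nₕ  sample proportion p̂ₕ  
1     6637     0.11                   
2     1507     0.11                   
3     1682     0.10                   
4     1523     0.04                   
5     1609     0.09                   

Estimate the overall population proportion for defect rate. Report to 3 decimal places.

N = 6637 + 1507 + 1682 + 1523 + 1609 = 12958.
Overall proportion = Σ (Nₕ/N)·p̂ₕ.
Σ Nₕp̂ₕ = 730.07 + 165.77 + 168.2 + 60.92 + 144.81 = 1269.77.
1269.77 / 12958 = 0.09799... → 0.098.

0.098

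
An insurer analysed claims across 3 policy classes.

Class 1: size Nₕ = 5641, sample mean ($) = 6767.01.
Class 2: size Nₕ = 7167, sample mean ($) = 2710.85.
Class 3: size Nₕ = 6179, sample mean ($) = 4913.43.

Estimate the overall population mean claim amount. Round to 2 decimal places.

4632.72

N = 5641 + 7167 + 6179 = 18987.
The stratified mean weights each stratum mean by its population share Nₕ/N.
Σ Nₕx̄ₕ = 5641·6767.01 + 7167·2710.85 + 6179·4913.43 = 38172703.41 + 19428661.95 + 30360083.97 = 87961449.33.
Divide by N: 87961449.33 / 18987 = 4632.7197... → 4632.72.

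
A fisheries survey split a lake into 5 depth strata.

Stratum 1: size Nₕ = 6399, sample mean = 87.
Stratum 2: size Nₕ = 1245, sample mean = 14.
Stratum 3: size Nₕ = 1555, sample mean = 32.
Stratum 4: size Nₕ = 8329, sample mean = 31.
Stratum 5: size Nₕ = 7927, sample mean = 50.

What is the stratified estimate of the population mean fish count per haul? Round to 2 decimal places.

x̄_st = (Σ Nₕx̄ₕ) / (Σ Nₕ) = (6399·87 + 1245·14 + 1555·32 + 8329·31 + 7927·50) / 25455
= 1278452 / 25455 = 50.2240... → 50.22.

50.22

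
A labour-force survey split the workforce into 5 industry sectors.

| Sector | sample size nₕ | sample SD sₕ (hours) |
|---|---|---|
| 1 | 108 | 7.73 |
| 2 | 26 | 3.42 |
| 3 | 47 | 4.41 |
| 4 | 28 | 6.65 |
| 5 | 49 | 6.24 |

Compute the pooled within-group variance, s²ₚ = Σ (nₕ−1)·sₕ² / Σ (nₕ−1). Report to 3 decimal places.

1: (108−1)·7.73² = 107·59.7529 = 6393.5603
2: (26−1)·3.42² = 25·11.6964 = 292.41
3: (47−1)·4.41² = 46·19.4481 = 894.6126
4: (28−1)·6.65² = 27·44.2225 = 1194.0075
5: (49−1)·6.24² = 48·38.9376 = 1869.0048
Numerator = 10643.5952; denominator = Σ(nₕ−1) = 253.
s²ₚ = 10643.5952/253 = 42.06955... → 42.070.

42.070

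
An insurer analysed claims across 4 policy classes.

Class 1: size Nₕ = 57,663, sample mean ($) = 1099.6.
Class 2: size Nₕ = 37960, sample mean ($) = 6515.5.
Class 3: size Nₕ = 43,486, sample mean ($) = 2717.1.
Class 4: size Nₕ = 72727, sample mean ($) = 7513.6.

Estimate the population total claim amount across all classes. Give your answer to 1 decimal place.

Population total = Σ Nₕ·x̄ₕ (each stratum's size times its mean).
57663·1099.6 + 37960·6515.5 + 43486·2717.1 + 72727·7513.6 = 63406234.8 + 247328380 + 118155810.6 + 546441587.2 = 975332012.6.

975332012.6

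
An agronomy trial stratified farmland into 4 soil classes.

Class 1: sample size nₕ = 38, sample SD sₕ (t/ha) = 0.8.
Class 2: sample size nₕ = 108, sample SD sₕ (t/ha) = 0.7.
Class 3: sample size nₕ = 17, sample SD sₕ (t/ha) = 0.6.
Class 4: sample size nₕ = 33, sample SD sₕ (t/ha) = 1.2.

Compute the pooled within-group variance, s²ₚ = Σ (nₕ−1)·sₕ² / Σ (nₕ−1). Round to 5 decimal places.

1: (38−1)·0.8² = 37·0.64 = 23.68
2: (108−1)·0.7² = 107·0.49 = 52.43
3: (17−1)·0.6² = 16·0.36 = 5.76
4: (33−1)·1.2² = 32·1.44 = 46.08
Numerator = 127.95; denominator = Σ(nₕ−1) = 192.
s²ₚ = 127.95/192 = 0.6664063... → 0.66641.

0.66641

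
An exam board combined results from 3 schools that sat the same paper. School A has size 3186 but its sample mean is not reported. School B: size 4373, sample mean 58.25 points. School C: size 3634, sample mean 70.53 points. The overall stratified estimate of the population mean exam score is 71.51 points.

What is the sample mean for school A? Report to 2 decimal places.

90.83

N = 3186 + 4373 + 3634 = 11193.
Overall total = μ·N = 71.51·11193 = 800411.43.
Subtract the known strata: 4373·58.25 + 3634·70.53 = 511033.27.
Remaining total for school A: 800411.43 − 511033.27 = 289378.16.
Divide by its size: 289378.16 / 3186 = 90.8280... → 90.83.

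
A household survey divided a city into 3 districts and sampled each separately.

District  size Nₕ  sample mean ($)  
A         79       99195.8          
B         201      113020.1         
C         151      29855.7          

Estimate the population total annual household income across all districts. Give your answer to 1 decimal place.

A: 79·99195.8 = 7836468.2
B: 201·113020.1 = 22717040.1
C: 151·29855.7 = 4508210.7
τ̂ = Σ Nₕx̄ₕ = 35061719.0.

35061719.0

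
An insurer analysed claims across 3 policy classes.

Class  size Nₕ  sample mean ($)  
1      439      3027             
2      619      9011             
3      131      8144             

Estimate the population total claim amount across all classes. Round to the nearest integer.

1: 439·3027 = 1328853
2: 619·9011 = 5577809
3: 131·8144 = 1066864
τ̂ = Σ Nₕx̄ₕ = 7973526.

7973526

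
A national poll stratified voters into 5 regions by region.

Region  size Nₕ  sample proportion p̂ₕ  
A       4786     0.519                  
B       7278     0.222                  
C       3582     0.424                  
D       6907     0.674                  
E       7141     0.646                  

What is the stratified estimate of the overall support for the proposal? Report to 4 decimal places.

N = 4786 + 7278 + 3582 + 6907 + 7141 = 29694.
Overall proportion = Σ (Nₕ/N)·p̂ₕ.
Σ Nₕp̂ₕ = 2483.934 + 1615.716 + 1518.768 + 4655.318 + 4613.086 = 14886.822.
14886.822 / 29694 = 0.501341... → 0.5013.

0.5013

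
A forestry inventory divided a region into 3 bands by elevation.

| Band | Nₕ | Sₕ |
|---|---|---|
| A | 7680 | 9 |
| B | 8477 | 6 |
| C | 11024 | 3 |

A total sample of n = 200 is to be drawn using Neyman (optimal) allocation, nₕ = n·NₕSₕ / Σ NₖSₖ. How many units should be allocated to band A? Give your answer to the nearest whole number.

90

A: NₕSₕ = 7680·9 = 69120
B: NₕSₕ = 8477·6 = 50862
C: NₕSₕ = 11024·3 = 33072
Σ NₕSₕ = 153054.
n_A = 200·69120/153054 = 90.321... → 90.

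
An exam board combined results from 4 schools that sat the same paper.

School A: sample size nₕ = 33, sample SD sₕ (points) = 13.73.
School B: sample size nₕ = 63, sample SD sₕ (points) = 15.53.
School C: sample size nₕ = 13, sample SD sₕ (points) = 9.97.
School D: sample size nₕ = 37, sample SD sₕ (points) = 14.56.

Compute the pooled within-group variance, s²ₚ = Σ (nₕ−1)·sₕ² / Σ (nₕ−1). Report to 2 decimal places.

209.93

Degrees of freedom: 32 + 62 + 12 + 36 = 142.
Σ(nₕ−1)sₕ² = 32·188.5129 + 62·241.1809 + 12·99.4009 + 36·211.9936 = 29810.209.
s²ₚ = 29810.209 / 142 = 209.9310... → 209.93.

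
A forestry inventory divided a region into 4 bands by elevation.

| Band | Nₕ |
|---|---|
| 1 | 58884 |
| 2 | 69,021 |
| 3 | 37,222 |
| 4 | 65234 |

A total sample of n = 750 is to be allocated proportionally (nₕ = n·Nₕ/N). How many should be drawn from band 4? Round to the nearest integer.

212

Share of band 4 = 65234/230361 = 0.28318.
Allocate 750 × 0.28318 = 212.386... → 212.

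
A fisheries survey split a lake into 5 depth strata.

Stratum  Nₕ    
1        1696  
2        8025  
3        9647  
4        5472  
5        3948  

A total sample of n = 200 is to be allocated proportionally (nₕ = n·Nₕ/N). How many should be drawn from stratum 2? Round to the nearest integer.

Share of stratum 2 = 8025/28788 = 0.27876.
Allocate 200 × 0.27876 = 55.752... → 56.

56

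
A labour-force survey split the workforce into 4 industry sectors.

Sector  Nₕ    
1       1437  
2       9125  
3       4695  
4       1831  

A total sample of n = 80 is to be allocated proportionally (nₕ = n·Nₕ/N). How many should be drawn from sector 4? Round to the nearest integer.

9

N = 1437 + 9125 + 4695 + 1831 = 17088.
n_4 = 80·1831/17088 = 8.572... → 9.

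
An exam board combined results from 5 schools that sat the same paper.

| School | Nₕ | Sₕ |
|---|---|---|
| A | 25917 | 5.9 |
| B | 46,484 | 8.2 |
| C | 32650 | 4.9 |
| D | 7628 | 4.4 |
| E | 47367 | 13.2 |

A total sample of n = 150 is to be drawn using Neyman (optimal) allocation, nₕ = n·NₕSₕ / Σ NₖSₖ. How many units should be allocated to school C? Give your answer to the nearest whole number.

18

A: NₕSₕ = 25917·5.9 = 152910.3
B: NₕSₕ = 46484·8.2 = 381168.8
C: NₕSₕ = 32650·4.9 = 159985
D: NₕSₕ = 7628·4.4 = 33563.2
E: NₕSₕ = 47367·13.2 = 625244.4
Σ NₕSₕ = 1352871.7.
n_C = 150·159985/1352871.7 = 17.738... → 18.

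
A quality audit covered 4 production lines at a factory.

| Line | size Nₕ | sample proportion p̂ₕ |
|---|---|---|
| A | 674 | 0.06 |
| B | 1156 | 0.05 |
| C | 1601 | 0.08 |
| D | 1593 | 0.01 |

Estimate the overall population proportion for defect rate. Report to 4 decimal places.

N = 674 + 1156 + 1601 + 1593 = 5024.
Overall proportion = Σ (Nₕ/N)·p̂ₕ.
Σ Nₕp̂ₕ = 40.44 + 57.8 + 128.08 + 15.93 = 242.25.
242.25 / 5024 = 0.048219... → 0.0482.

0.0482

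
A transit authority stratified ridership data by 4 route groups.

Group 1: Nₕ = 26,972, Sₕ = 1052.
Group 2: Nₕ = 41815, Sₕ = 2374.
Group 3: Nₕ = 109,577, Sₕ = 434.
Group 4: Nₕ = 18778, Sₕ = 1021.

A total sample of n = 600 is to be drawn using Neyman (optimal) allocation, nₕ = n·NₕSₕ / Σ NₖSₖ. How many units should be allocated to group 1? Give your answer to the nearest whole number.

1: NₕSₕ = 26972·1052 = 28374544
2: NₕSₕ = 41815·2374 = 99268810
3: NₕSₕ = 109577·434 = 47556418
4: NₕSₕ = 18778·1021 = 19172338
Σ NₕSₕ = 194372110.
n_1 = 600·28374544/194372110 = 87.588... → 88.

88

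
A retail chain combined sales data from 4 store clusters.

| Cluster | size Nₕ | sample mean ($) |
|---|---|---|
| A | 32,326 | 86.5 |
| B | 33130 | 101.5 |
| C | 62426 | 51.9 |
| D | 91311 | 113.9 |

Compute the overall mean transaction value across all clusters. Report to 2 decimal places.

N = 32326 + 33130 + 62426 + 91311 = 219193.
Overall mean = Σ (Nₕ/N)·x̄ₕ — weight by population share, not a simple average.
Σ Nₕx̄ₕ = 32326·86.5 + 33130·101.5 + 62426·51.9 + 91311·113.9 = 2796199 + 3362695 + 3239909.4 + 10400322.9 = 19799126.3.
Divide by N: 19799126.3 / 219193 = 90.3274... → 90.33.

90.33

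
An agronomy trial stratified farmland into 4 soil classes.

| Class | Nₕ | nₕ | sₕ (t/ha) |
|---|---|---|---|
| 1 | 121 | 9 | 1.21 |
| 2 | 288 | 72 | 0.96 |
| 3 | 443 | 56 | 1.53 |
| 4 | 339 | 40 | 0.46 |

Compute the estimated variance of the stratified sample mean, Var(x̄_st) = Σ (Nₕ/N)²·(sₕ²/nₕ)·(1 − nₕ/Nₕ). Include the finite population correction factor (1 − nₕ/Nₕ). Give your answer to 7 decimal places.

N = 1191; Wₕ = Nₕ/N.
class 1: (121/1191)²·1.21²/9·(1 − 9/121) = 0.0015542043
class 2: (288/1191)²·0.96²/72·(1 − 72/288) = 0.0005613487
class 3: (443/1191)²·1.53²/56·(1 − 56/443) = 0.0050522636
class 4: (339/1191)²·0.46²/40·(1 − 40/339) = 0.0003780098
Sum = 0.0075458263 → 0.0075458.

0.0075458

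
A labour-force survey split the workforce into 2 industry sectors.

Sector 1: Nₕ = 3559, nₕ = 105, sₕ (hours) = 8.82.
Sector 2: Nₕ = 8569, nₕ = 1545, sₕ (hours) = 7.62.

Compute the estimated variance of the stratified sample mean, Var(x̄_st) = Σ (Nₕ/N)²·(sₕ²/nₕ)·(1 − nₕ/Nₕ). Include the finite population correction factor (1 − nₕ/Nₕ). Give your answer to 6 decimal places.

0.077297

N = 12128; Wₕ = Nₕ/N.
sector 1: (3559/12128)²·8.82²/105·(1 − 105/3559) = 0.061918413
sector 2: (8569/12128)²·7.62²/1545·(1 − 1545/8569) = 0.015378633
Sum = 0.077297046 → 0.077297.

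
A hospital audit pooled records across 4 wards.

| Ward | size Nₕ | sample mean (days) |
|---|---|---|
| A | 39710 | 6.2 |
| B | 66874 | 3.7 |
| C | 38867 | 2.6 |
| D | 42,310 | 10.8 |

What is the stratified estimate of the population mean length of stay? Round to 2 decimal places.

5.60

x̄_st = (Σ Nₕx̄ₕ) / (Σ Nₕ) = (39710·6.2 + 66874·3.7 + 38867·2.6 + 42310·10.8) / 187761
= 1051638 / 187761 = 5.6009... → 5.60.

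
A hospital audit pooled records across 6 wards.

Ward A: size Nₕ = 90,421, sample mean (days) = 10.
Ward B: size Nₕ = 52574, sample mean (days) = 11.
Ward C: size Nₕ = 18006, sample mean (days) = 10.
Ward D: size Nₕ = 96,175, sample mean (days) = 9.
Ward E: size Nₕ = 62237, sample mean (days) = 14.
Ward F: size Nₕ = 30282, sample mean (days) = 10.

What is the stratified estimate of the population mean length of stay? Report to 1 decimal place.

N = 90421 + 52574 + 18006 + 96175 + 62237 + 30282 = 349695.
Overall mean = Σ (Nₕ/N)·x̄ₕ — weight by population share, not a simple average.
Σ Nₕx̄ₕ = 90421·10 + 52574·11 + 18006·10 + 96175·9 + 62237·14 + 30282·10 = 904210 + 578314 + 180060 + 865575 + 871318 + 302820 = 3702297.
Divide by N: 3702297 / 349695 = 10.587... → 10.6.

10.6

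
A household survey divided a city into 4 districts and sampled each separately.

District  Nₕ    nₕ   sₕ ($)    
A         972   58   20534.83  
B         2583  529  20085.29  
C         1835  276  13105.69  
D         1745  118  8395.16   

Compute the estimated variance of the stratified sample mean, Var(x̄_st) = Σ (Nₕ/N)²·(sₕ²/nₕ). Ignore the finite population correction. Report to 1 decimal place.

311759.5

N = 7135. Term for each stratum: Wₕ²sₕ²/nₕ.
Var(x̄_st) = 134926.9816 + 99945.0751 + 41161.8497 + 35725.5444 = 311759.4508 → 311759.5.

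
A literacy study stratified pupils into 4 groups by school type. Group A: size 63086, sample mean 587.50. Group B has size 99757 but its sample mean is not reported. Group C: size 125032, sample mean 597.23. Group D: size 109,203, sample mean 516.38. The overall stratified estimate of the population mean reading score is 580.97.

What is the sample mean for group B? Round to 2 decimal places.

Σ Nₕx̄ₕ = N·μ, so 99757·x̄_B = 397078·580.97 − (63086·587.50 + 125032·597.23 + 109203·516.38).
= 230690405.66 − 168126131.5 = 62564274.16.
x̄_B = 62564274.16 / 99757 = 627.1668... → 627.17.

627.17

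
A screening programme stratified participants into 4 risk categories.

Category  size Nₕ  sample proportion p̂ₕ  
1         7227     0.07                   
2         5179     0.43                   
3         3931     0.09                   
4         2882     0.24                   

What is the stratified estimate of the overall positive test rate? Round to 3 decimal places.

N = 7227 + 5179 + 3931 + 2882 = 19219.
Overall proportion = Σ (Nₕ/N)·p̂ₕ.
Σ Nₕp̂ₕ = 505.89 + 2226.97 + 353.79 + 691.68 = 3778.33.
3778.33 / 19219 = 0.19659... → 0.197.

0.197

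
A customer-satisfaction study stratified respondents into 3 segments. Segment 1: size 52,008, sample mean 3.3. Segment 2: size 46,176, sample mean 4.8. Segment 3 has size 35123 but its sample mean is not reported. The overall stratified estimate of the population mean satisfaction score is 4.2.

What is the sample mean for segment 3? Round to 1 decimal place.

4.7

N = 52008 + 46176 + 35123 = 133307.
Overall total = μ·N = 4.2·133307 = 559889.4.
Subtract the known strata: 52008·3.3 + 46176·4.8 = 393271.2.
Remaining total for segment 3: 559889.4 − 393271.2 = 166618.2.
Divide by its size: 166618.2 / 35123 = 4.744... → 4.7.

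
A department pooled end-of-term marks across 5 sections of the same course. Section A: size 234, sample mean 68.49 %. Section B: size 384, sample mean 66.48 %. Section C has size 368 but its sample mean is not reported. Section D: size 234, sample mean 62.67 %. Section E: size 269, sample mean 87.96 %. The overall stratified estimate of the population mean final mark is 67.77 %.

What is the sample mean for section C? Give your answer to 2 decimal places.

57.14

N = 234 + 384 + 368 + 234 + 269 = 1489.
Overall total = μ·N = 67.77·1489 = 100909.53.
Subtract the known strata: 234·68.49 + 384·66.48 + 234·62.67 + 269·87.96 = 79881.
Remaining total for section C: 100909.53 − 79881 = 21028.53.
Divide by its size: 21028.53 / 368 = 57.1427... → 57.14.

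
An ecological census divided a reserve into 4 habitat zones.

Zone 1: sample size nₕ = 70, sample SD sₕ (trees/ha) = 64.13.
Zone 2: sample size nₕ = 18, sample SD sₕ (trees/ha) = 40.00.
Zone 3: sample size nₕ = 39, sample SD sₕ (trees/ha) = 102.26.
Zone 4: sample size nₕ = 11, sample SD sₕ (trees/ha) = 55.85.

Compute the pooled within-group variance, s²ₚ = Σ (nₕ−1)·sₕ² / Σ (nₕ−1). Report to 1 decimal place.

5518.9

Degrees of freedom: 69 + 17 + 38 + 10 = 134.
Σ(nₕ−1)sₕ² = 69·4112.6569 + 17·1600 + 38·10457.1076 + 10·3119.2225 = 739535.6399.
s²ₚ = 739535.6399 / 134 = 5518.923... → 5518.9.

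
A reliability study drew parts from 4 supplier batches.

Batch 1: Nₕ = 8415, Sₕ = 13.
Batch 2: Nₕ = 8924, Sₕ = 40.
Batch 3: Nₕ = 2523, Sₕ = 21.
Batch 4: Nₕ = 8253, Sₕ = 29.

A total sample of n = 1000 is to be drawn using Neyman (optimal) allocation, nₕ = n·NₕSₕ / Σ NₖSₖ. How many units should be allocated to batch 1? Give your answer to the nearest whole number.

144

Σ NₕSₕ = 8415·13 + 8924·40 + 2523·21 + 8253·29 = 758675.
Share for 1: 109395/758675 = 0.14419.
n_1 = 1000 × 0.14419 = 144.192... → 144.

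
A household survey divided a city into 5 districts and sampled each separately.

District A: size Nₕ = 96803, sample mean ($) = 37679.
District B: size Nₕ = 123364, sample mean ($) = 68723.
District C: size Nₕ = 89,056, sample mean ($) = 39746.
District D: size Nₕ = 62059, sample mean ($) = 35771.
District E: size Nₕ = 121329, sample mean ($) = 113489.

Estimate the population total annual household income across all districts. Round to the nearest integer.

31654423555

A: 96803·37679 = 3647440237
B: 123364·68723 = 8477944172
C: 89056·39746 = 3539619776
D: 62059·35771 = 2219912489
E: 121329·113489 = 13769506881
τ̂ = Σ Nₕx̄ₕ = 31654423555.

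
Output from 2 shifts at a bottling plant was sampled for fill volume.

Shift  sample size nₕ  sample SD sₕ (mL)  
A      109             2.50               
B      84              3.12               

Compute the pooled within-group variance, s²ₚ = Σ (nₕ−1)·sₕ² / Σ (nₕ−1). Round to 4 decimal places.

7.7642

A: (109−1)·2.50² = 108·6.25 = 675
B: (84−1)·3.12² = 83·9.7344 = 807.9552
Numerator = 1482.9552; denominator = Σ(nₕ−1) = 191.
s²ₚ = 1482.9552/191 = 7.764163... → 7.7642.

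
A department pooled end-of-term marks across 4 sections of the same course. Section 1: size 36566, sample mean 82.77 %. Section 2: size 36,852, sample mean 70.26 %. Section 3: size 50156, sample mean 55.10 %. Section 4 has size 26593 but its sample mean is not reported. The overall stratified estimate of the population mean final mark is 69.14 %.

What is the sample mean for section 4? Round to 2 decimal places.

Σ Nₕx̄ₕ = N·μ, so 26593·x̄_4 = 150167·69.14 − (36566·82.77 + 36852·70.26 + 50156·55.10).
= 10382546.38 − 8379384.94 = 2003161.44.
x̄_4 = 2003161.44 / 26593 = 75.3266... → 75.33.

75.33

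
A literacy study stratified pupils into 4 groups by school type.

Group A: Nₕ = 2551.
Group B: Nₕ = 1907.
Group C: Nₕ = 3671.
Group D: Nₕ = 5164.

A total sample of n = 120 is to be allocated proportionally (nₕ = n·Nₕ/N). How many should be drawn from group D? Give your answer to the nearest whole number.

47

N = 2551 + 1907 + 3671 + 5164 = 13293.
n_D = 120·5164/13293 = 46.617... → 47.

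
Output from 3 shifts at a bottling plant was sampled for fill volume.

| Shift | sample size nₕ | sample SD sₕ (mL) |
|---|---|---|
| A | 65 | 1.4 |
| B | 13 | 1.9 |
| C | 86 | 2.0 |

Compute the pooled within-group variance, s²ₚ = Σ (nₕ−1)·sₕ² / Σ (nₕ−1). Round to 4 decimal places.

3.1600

Degrees of freedom: 64 + 12 + 85 = 161.
Σ(nₕ−1)sₕ² = 64·1.96 + 12·3.61 + 85·4 = 508.76.
s²ₚ = 508.76 / 161 = 3.16 → 3.1600.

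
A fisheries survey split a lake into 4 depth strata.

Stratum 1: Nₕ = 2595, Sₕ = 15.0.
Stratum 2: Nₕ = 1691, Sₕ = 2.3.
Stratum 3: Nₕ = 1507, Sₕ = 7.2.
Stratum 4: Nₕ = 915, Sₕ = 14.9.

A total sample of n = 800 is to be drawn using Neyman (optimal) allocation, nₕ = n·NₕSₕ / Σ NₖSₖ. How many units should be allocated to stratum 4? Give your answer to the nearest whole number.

162

1: NₕSₕ = 2595·15.0 = 38925
2: NₕSₕ = 1691·2.3 = 3889.3
3: NₕSₕ = 1507·7.2 = 10850.4
4: NₕSₕ = 915·14.9 = 13633.5
Σ NₕSₕ = 67298.2.
n_4 = 800·13633.5/67298.2 = 162.067... → 162.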